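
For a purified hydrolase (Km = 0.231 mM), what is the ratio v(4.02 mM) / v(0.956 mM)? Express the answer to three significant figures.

The fractional saturations are [S]/(Km+[S]) = 0.956/1.187 = 0.8054 and 4.02/4.251 = 0.9457.
v₂/v₁ is just their ratio: 0.9457/0.8054 = 1.17.

1.17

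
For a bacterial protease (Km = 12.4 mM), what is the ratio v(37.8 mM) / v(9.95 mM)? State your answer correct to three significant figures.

Since Vmax cancels, v₂/v₁ = [S]₂(Km+[S]₁) / [S]₁(Km+[S]₂).
= 37.8×(12.4+9.95) / (9.95×(12.4+37.8)) = 844.8/499.5 = 1.69.

1.69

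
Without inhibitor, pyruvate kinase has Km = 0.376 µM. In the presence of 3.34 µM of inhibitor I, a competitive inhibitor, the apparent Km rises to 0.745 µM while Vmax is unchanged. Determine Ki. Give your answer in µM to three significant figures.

Competitive: Km,app = α·Km with α = 1 + [I]/Ki.
α = Km,app/Km = 0.745/0.376 = 1.981.
Since α = 1 + [I]/Ki, [I]/Ki = 1.981 − 1 = 0.9814 and Ki = 3.34/0.9814 = 3.40 µM.

3.40 µM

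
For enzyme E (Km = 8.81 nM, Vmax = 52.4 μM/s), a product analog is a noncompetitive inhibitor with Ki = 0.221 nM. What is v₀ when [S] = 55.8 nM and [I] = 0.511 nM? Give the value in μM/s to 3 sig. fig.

13.7 μM/s

With α = 1 + [I]/Ki = 1 + 0.511/0.221 = 3.312, the noncompetitive rate law is v = (Vmax/α)·[S] / (Km + [S]).
v = (52.4/3.312)×55.8 / (8.81 + 55.8) = 882.8/64.61 = 13.7 μM/s.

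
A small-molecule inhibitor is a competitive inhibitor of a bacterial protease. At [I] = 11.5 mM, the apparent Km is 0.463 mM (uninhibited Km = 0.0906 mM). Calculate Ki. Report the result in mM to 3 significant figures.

2.80 mM

Competitive: Km,app = α·Km with α = 1 + [I]/Ki.
α = Km,app/Km = 0.463/0.0906 = 5.110.
Since α = 1 + [I]/Ki, [I]/Ki = 5.110 − 1 = 4.110 and Ki = 11.5/4.110 = 2.80 mM.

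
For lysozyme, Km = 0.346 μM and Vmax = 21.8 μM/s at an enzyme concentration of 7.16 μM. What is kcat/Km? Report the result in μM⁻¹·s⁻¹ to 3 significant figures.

8.80 μM⁻¹·s⁻¹

kcat = Vmax/[E]total = 21.8/7.16 = 3.04 s⁻¹.
kcat/Km = 3.04/0.346 = 8.80 μM⁻¹·s⁻¹.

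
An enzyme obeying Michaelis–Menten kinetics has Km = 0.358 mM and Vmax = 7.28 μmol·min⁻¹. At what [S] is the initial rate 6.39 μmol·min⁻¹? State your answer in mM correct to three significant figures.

The required fractional saturation is v/Vmax = 6.39/7.28 = 0.8777.
Then [S]/(Km+[S]) = 0.8777 ⇒ [S] = 0.358 × 0.8777/(1 − 0.8777) = 2.57 mM.

2.57 mM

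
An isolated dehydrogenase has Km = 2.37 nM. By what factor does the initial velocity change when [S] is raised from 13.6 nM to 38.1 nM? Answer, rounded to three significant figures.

The fractional saturations are [S]/(Km+[S]) = 13.6/15.97 = 0.8516 and 38.1/40.47 = 0.9414.
v₂/v₁ is just their ratio: 0.9414/0.8516 = 1.11.

1.11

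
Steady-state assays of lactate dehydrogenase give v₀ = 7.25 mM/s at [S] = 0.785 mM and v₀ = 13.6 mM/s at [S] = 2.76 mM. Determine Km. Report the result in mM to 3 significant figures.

1.47 mM

From v = Vmax[S]/(Km+[S]), each point gives Vmax = v(Km+[S])/[S].
Equating: 7.25(Km+0.785)/0.785 = 13.6(Km+2.76)/2.76.
9.236·Km + 7.25 = 4.928·Km + 13.6, so (9.236 − 4.928)·Km = 13.6 − 7.25.
Km = 6.350/4.308 = 1.47 mM; then Vmax = 7.25(1.47+0.785)/0.785 = 20.9 mM/s.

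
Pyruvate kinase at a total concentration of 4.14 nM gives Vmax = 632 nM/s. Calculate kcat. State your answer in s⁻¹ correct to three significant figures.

kcat = Vmax/[E]total = 632 nM/s / 4.14 nM = 153 s⁻¹.

153 s⁻¹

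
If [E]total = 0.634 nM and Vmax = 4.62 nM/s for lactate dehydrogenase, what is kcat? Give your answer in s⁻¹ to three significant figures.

kcat = Vmax/[E]total = 4.62 nM/s / 0.634 nM = 7.29 s⁻¹.

7.29 s⁻¹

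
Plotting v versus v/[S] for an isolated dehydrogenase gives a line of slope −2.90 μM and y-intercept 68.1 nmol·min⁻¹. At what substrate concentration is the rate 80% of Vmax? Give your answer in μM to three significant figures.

The Eadie–Hofstee slope gives Km = 2.90 μM (slope = −Km).
v/Vmax = [S]/(Km+[S]) = 0.8 ⇒ [S] = Km·0.8/(1−0.8) = 2.90 × 4.000 = 11.6 μM.

11.6 μM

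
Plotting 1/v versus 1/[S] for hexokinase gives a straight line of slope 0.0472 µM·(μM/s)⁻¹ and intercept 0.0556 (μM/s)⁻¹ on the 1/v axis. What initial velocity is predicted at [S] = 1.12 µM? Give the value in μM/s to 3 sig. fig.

The y-intercept is 1/Vmax, so Vmax = 1/0.0556 = 18.0 μM/s.
The slope is Km/Vmax, so Km = 0.0472 × 18.0 = 0.849 µM.
Then v = 18.0 × 1.12/(0.849 + 1.12) = 10.2 μM/s.

10.2 μM/s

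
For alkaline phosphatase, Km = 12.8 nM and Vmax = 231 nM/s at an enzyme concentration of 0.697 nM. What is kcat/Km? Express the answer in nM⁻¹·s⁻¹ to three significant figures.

25.9 nM⁻¹·s⁻¹

kcat = Vmax/[E]total = 231/0.697 = 331 s⁻¹.
kcat/Km = 331/12.8 = 25.9 nM⁻¹·s⁻¹.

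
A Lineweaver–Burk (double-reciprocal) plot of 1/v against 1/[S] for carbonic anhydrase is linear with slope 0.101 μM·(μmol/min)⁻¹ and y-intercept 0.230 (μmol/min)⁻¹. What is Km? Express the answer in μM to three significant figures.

0.439 μM

y-intercept = 1/Vmax ⇒ Vmax = 4.35 μmol/min; slope = Km/Vmax ⇒ Km = slope × Vmax.
Km = 0.101 × 4.35 = 0.439 μM.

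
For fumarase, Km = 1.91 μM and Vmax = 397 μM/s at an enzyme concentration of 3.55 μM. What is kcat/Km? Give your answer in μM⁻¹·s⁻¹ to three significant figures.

kcat = Vmax/[E]total = 397/3.55 = 112 s⁻¹.
kcat/Km = 112/1.91 = 58.6 μM⁻¹·s⁻¹.

58.6 μM⁻¹·s⁻¹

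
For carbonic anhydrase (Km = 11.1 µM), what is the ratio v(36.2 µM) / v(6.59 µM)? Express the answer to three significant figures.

2.05

Since Vmax cancels, v₂/v₁ = [S]₂(Km+[S]₁) / [S]₁(Km+[S]₂).
= 36.2×(11.1+6.59) / (6.59×(11.1+36.2)) = 640.4/311.7 = 2.05.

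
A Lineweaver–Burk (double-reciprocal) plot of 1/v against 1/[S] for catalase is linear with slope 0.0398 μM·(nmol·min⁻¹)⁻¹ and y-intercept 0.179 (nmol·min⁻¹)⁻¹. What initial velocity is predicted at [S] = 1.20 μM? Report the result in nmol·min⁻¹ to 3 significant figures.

The y-intercept is 1/Vmax, so Vmax = 1/0.179 = 5.59 nmol·min⁻¹.
The slope is Km/Vmax, so Km = 0.0398 × 5.59 = 0.222 μM.
Then v = 5.59 × 1.20/(0.222 + 1.20) = 4.71 nmol·min⁻¹.

4.71 nmol·min⁻¹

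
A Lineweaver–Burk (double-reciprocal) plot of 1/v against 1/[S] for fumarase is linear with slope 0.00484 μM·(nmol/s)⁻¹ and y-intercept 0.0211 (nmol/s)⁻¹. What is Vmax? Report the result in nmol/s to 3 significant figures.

47.4 nmol/s

The y-intercept of a Lineweaver–Burk plot equals 1/Vmax, so Vmax = 1/0.0211 = 47.4 nmol/s.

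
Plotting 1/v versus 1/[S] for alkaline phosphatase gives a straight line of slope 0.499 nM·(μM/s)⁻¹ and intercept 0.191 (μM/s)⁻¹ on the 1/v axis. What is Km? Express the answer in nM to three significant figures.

y-intercept = 1/Vmax ⇒ Vmax = 5.24 μM/s; slope = Km/Vmax ⇒ Km = slope × Vmax.
Km = 0.499 × 5.24 = 2.61 nM.

2.61 nM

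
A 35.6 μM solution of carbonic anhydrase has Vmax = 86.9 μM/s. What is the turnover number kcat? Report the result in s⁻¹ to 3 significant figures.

kcat = Vmax/[E]total = 86.9 μM/s / 35.6 μM = 2.44 s⁻¹.

2.44 s⁻¹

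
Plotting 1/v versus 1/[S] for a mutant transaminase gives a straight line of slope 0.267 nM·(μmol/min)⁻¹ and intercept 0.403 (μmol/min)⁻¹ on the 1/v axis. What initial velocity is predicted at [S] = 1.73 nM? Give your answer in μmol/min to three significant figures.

1.79 μmol/min

The y-intercept is 1/Vmax, so Vmax = 1/0.403 = 2.48 μmol/min.
The slope is Km/Vmax, so Km = 0.267 × 2.48 = 0.663 nM.
Then v = 2.48 × 1.73/(0.663 + 1.73) = 1.79 μmol/min.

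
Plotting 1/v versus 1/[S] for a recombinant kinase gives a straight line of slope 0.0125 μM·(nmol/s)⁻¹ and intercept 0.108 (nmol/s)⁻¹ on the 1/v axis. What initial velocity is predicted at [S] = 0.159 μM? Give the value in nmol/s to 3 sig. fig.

5.36 nmol/s

The y-intercept is 1/Vmax, so Vmax = 1/0.108 = 9.26 nmol/s.
The slope is Km/Vmax, so Km = 0.0125 × 9.26 = 0.116 μM.
Then v = 9.26 × 0.159/(0.116 + 0.159) = 5.36 nmol/s.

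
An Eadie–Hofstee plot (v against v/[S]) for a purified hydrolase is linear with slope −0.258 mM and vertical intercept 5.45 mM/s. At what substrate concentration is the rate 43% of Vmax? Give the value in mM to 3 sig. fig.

0.195 mM

The Eadie–Hofstee slope gives Km = 0.258 mM (slope = −Km).
v/Vmax = [S]/(Km+[S]) = 0.43 ⇒ [S] = Km·0.43/(1−0.43) = 0.258 × 0.7544 = 0.195 mM.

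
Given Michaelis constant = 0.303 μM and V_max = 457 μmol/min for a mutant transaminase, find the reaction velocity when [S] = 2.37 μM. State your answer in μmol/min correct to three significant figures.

[S]/(Km+[S]) = 2.37/2.673 = 0.8866, the fractional saturation.
v = 0.8866 × Vmax = 0.8866 × 457 = 405 μmol/min.

405 μmol/min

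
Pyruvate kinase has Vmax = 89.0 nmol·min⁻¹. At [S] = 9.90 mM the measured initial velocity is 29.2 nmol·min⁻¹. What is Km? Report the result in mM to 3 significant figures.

v/Vmax = 29.2/89.0 = 0.3281 = [S]/(Km+[S]).
So Km + [S] = [S]/0.3281 = 30.17 mM, giving Km = 30.17 − 9.90 = 20.3 mM.

20.3 mM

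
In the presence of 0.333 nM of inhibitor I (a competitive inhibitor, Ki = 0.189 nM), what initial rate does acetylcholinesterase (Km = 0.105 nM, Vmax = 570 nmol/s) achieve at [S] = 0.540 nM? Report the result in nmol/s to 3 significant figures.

371 nmol/s

α = 1 + [I]/Ki = 1 + 0.333/0.189 = 2.762.
For a competitive inhibitor, Vmax is unchanged and the apparent Km becomes α·Km: Km,app = 0.290 nM, Vmax,app = 570 nmol/s.
v = Vmax,app·[S]/(Km,app + [S]) = 570 × 0.540/(0.290 + 0.540) = 371 nmol/s.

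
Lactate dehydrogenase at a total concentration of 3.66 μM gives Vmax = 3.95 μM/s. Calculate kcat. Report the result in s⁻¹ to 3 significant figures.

kcat = Vmax/[E]total = 3.95 μM/s / 3.66 μM = 1.08 s⁻¹.

1.08 s⁻¹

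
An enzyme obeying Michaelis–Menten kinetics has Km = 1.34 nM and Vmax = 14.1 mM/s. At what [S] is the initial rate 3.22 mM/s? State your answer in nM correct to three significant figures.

0.397 nM

The required fractional saturation is v/Vmax = 3.22/14.1 = 0.2284.
Then [S]/(Km+[S]) = 0.2284 ⇒ [S] = 1.34 × 0.2284/(1 − 0.2284) = 0.397 nM.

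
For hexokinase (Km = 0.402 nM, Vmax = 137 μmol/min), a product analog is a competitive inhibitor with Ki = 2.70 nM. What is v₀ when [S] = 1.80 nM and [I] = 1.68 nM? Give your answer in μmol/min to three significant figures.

α = 1 + [I]/Ki = 1 + 1.68/2.70 = 1.622.
For a competitive inhibitor, Vmax is unchanged and the apparent Km becomes α·Km: Km,app = 0.652 nM, Vmax,app = 137 μmol/min.
v = Vmax,app·[S]/(Km,app + [S]) = 137 × 1.80/(0.652 + 1.80) = 101 μmol/min.

101 μmol/min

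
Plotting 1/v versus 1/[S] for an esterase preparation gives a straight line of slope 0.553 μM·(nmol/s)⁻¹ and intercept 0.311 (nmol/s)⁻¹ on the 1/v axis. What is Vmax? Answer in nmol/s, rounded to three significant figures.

The y-intercept of a Lineweaver–Burk plot equals 1/Vmax, so Vmax = 1/0.311 = 3.22 nmol/s.

3.22 nmol/s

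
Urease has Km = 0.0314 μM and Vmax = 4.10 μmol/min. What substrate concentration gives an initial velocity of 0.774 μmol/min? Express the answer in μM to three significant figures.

The required fractional saturation is v/Vmax = 0.774/4.10 = 0.1888.
Then [S]/(Km+[S]) = 0.1888 ⇒ [S] = 0.0314 × 0.1888/(1 − 0.1888) = 0.00731 μM.

0.00731 μM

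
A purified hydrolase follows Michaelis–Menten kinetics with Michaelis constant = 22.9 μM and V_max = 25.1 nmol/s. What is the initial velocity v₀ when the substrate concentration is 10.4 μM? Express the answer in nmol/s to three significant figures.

7.84 nmol/s

[S]/(Km+[S]) = 10.4/33.30 = 0.3123, the fractional saturation.
v = 0.3123 × Vmax = 0.3123 × 25.1 = 7.84 nmol/s.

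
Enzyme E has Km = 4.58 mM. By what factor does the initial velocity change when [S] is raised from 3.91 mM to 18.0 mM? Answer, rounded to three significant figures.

Since Vmax cancels, v₂/v₁ = [S]₂(Km+[S]₁) / [S]₁(Km+[S]₂).
= 18.0×(4.58+3.91) / (3.91×(4.58+18.0)) = 152.8/88.29 = 1.73.

1.73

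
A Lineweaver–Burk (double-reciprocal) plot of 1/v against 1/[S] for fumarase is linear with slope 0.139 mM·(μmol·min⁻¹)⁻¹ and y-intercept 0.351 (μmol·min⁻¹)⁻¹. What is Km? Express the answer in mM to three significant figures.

0.396 mM

y-intercept = 1/Vmax ⇒ Vmax = 2.85 μmol·min⁻¹; slope = Km/Vmax ⇒ Km = slope × Vmax.
Km = 0.139 × 2.85 = 0.396 mM.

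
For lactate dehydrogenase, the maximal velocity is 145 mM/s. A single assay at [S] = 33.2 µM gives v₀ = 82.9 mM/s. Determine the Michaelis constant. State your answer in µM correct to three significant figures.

24.9 µM

From v = Vmax[S]/(Km+[S]), Km = [S](Vmax − v)/v.
Km = 33.2 × (145 − 82.9) / 82.9 = 2062/82.9 = 24.9 µM.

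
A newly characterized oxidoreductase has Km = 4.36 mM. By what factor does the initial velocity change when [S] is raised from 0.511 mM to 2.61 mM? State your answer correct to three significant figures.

The fractional saturations are [S]/(Km+[S]) = 0.511/4.871 = 0.1049 and 2.61/6.970 = 0.3745.
v₂/v₁ is just their ratio: 0.3745/0.1049 = 3.57.

3.57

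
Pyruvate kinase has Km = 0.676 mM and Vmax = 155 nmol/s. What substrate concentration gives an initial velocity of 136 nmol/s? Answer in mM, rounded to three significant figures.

Rearranging v = Vmax[S]/(Km+[S]) gives [S] = Km·v/(Vmax − v).
[S] = 0.676 × 136 / (155 − 136) = 91.94/19.00 = 4.84 mM.

4.84 mM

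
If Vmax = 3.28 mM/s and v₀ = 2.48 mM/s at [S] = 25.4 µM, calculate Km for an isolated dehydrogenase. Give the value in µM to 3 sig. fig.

v/Vmax = 2.48/3.28 = 0.7561 = [S]/(Km+[S]).
So Km + [S] = [S]/0.7561 = 33.59 µM, giving Km = 33.59 − 25.4 = 8.19 µM.

8.19 µM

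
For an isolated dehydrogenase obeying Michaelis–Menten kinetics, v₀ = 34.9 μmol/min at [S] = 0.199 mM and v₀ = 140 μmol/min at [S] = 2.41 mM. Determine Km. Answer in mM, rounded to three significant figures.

In reciprocal form, 1/v = (Km/Vmax)·(1/[S]) + 1/Vmax. The two points give (1/[S], 1/v) = (5.025, 0.02865) and (0.4149, 0.007143).
Slope = (0.02865 − 0.007143)/(5.025 − 0.4149) = 0.004666; intercept = 0.02865 − 0.004666×5.025 = 0.005207.
Vmax = 1/intercept = 192 μmol/min; Km = slope × Vmax = 0.004666 × 192 = 0.896 mM.

0.896 mM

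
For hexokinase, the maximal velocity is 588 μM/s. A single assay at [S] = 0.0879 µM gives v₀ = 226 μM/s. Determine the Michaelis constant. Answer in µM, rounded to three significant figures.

From v = Vmax[S]/(Km+[S]), Km = [S](Vmax − v)/v.
Km = 0.0879 × (588 − 226) / 226 = 31.82/226 = 0.141 µM.

0.141 µM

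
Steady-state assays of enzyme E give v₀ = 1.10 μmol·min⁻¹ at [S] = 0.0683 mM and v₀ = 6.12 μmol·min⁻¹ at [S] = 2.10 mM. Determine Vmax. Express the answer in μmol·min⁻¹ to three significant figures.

In reciprocal form, 1/v = (Km/Vmax)·(1/[S]) + 1/Vmax. The two points give (1/[S], 1/v) = (14.64, 0.9091) and (0.4762, 0.1634).
Slope = (0.9091 − 0.1634)/(14.64 − 0.4762) = 0.05264; intercept = 0.9091 − 0.05264×14.64 = 0.1383.
Vmax = 1/intercept = 7.23 μmol·min⁻¹; Km = slope × Vmax = 0.05264 × 7.23 = 0.381 mM.

7.23 μmol·min⁻¹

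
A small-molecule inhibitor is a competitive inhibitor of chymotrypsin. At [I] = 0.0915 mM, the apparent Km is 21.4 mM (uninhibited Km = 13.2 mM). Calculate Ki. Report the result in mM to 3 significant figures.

0.147 mM

Competitive: Km,app = α·Km with α = 1 + [I]/Ki.
α = Km,app/Km = 21.4/13.2 = 1.621.
Since α = 1 + [I]/Ki, [I]/Ki = 1.621 − 1 = 0.6212 and Ki = 0.0915/0.6212 = 0.147 mM.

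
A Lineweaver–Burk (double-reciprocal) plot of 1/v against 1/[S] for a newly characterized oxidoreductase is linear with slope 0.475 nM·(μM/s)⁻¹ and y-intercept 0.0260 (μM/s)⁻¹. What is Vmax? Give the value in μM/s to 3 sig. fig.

38.5 μM/s

The y-intercept of a Lineweaver–Burk plot equals 1/Vmax, so Vmax = 1/0.0260 = 38.5 μM/s.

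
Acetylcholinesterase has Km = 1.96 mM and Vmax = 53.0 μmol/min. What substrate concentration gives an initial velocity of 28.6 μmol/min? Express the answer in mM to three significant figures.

2.30 mM

The required fractional saturation is v/Vmax = 28.6/53.0 = 0.5396.
Then [S]/(Km+[S]) = 0.5396 ⇒ [S] = 1.96 × 0.5396/(1 − 0.5396) = 2.30 mM.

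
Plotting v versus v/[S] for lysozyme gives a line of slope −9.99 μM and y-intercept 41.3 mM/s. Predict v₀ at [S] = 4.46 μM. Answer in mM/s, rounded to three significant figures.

In the Eadie–Hofstee form v = Vmax − Km·(v/[S]), the slope is −Km and the intercept is Vmax, so Km = 9.99 μM and Vmax = 41.3 mM/s.
v = 41.3 × 4.46/(9.99 + 4.46) = 12.7 mM/s.

12.7 mM/s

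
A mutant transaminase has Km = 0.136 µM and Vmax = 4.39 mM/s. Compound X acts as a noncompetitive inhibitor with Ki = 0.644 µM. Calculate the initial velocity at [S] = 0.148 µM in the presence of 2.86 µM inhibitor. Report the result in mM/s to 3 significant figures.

α = 1 + [I]/Ki = 1 + 2.86/0.644 = 5.441.
For a noncompetitive inhibitor, Vmax is reduced to Vmax/α while Km is unchanged: Km,app = 0.136 µM, Vmax,app = 0.807 mM/s.
v = Vmax,app·[S]/(Km,app + [S]) = 0.807 × 0.148/(0.136 + 0.148) = 0.420 mM/s.

0.420 mM/s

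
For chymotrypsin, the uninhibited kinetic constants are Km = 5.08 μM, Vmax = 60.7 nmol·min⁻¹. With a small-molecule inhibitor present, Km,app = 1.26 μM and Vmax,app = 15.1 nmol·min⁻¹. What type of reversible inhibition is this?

uncompetitive

Both Km and Vmax decrease by the same factor (~4.02-fold) — characteristic of uncompetitive inhibition.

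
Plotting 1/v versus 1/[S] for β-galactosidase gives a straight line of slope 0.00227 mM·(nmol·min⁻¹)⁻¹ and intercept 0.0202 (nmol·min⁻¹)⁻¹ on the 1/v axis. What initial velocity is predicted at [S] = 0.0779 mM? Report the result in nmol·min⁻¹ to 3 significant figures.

20.3 nmol·min⁻¹

The y-intercept is 1/Vmax, so Vmax = 1/0.0202 = 49.5 nmol·min⁻¹.
The slope is Km/Vmax, so Km = 0.00227 × 49.5 = 0.112 mM.
Then v = 49.5 × 0.0779/(0.112 + 0.0779) = 20.3 nmol·min⁻¹.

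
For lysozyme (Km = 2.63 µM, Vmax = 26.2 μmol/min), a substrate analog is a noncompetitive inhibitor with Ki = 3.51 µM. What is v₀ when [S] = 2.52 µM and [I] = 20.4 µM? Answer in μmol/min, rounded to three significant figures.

1.88 μmol/min

α = 1 + [I]/Ki = 1 + 20.4/3.51 = 6.812.
For a noncompetitive inhibitor, Vmax is reduced to Vmax/α while Km is unchanged: Km,app = 2.63 µM, Vmax,app = 3.85 μmol/min.
v = Vmax,app·[S]/(Km,app + [S]) = 3.85 × 2.52/(2.63 + 2.52) = 1.88 μmol/min.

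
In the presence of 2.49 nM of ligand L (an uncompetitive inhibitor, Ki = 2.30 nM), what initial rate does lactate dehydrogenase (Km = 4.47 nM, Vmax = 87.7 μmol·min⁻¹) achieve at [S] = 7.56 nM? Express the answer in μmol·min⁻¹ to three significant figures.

With α = 1 + [I]/Ki = 1 + 2.49/2.30 = 2.083, the uncompetitive rate law is v = (Vmax/α)·[S] / (Km/α + [S]).
v = (87.7/2.083)×7.56 / (4.47/2.083 + 7.56) = 318.4/9.706 = 32.8 μmol·min⁻¹.

32.8 μmol·min⁻¹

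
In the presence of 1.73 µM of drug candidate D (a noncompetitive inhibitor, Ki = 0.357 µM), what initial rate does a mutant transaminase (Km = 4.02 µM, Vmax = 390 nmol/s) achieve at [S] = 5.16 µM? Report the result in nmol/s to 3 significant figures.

With α = 1 + [I]/Ki = 1 + 1.73/0.357 = 5.846, the noncompetitive rate law is v = (Vmax/α)·[S] / (Km + [S]).
v = (390/5.846)×5.16 / (4.02 + 5.16) = 344.2/9.180 = 37.5 nmol/s.

37.5 nmol/s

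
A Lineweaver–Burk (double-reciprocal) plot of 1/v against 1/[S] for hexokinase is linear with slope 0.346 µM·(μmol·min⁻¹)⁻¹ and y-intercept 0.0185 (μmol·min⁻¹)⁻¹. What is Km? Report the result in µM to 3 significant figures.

y-intercept = 1/Vmax ⇒ Vmax = 54.1 μmol·min⁻¹; slope = Km/Vmax ⇒ Km = slope × Vmax.
Km = 0.346 × 54.1 = 18.7 µM.

18.7 µM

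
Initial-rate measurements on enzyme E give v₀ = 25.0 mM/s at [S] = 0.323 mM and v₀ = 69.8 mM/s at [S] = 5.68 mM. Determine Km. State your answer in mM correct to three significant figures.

In reciprocal form, 1/v = (Km/Vmax)·(1/[S]) + 1/Vmax. The two points give (1/[S], 1/v) = (3.096, 0.04000) and (0.1761, 0.01433).
Slope = (0.04000 − 0.01433)/(3.096 − 0.1761) = 0.008792; intercept = 0.04000 − 0.008792×3.096 = 0.01278.
Vmax = 1/intercept = 78.3 mM/s; Km = slope × Vmax = 0.008792 × 78.3 = 0.688 mM.

0.688 mM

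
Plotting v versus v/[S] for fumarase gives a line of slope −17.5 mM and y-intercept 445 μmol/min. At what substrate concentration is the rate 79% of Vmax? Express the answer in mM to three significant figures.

65.8 mM

The Eadie–Hofstee slope gives Km = 17.5 mM (slope = −Km).
v/Vmax = [S]/(Km+[S]) = 0.79 ⇒ [S] = Km·0.79/(1−0.79) = 17.5 × 3.762 = 65.8 mM.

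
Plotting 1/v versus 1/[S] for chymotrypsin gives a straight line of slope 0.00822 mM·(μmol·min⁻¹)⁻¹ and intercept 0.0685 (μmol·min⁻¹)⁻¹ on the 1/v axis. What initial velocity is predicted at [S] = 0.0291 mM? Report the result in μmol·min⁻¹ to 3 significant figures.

2.85 μmol·min⁻¹

The y-intercept is 1/Vmax, so Vmax = 1/0.0685 = 14.6 μmol·min⁻¹.
The slope is Km/Vmax, so Km = 0.00822 × 14.6 = 0.120 mM.
Then v = 14.6 × 0.0291/(0.120 + 0.0291) = 2.85 μmol·min⁻¹.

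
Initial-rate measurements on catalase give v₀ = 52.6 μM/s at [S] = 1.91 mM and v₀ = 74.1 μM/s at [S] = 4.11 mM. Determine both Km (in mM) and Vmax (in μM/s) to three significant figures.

Km = 2.26 mM; Vmax = 115 μM/s

In reciprocal form, 1/v = (Km/Vmax)·(1/[S]) + 1/Vmax. The two points give (1/[S], 1/v) = (0.5236, 0.01901) and (0.2433, 0.01350).
Slope = (0.01901 − 0.01350)/(0.5236 − 0.2433) = 0.01968; intercept = 0.01901 − 0.01968×0.5236 = 0.008706.
Vmax = 1/intercept = 115 μM/s; Km = slope × Vmax = 0.01968 × 115 = 2.26 mM.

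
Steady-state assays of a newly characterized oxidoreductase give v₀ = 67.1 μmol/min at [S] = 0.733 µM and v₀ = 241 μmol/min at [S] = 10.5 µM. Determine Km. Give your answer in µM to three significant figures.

2.54 µM

In reciprocal form, 1/v = (Km/Vmax)·(1/[S]) + 1/Vmax. The two points give (1/[S], 1/v) = (1.364, 0.01490) and (0.09524, 0.004149).
Slope = (0.01490 − 0.004149)/(1.364 − 0.09524) = 0.008474; intercept = 0.01490 − 0.008474×1.364 = 0.003342.
Vmax = 1/intercept = 299 μmol/min; Km = slope × Vmax = 0.008474 × 299 = 2.54 µM.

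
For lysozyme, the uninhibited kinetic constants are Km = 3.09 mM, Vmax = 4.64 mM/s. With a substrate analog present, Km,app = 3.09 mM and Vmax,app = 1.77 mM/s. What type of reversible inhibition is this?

noncompetitive

Vmax decreases (4.64 → 1.77 mM/s) while Km is unchanged — pure noncompetitive inhibition.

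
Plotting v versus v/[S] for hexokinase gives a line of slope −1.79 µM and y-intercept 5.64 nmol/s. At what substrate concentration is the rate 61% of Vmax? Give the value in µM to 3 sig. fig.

The Eadie–Hofstee slope gives Km = 1.79 µM (slope = −Km).
v/Vmax = [S]/(Km+[S]) = 0.61 ⇒ [S] = Km·0.61/(1−0.61) = 1.79 × 1.564 = 2.80 µM.

2.80 µM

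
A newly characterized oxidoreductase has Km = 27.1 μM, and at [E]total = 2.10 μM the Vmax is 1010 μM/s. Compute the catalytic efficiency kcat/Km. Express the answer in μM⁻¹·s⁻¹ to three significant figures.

kcat = Vmax/[E]total = 1010/2.10 = 481 s⁻¹.
kcat/Km = 481/27.1 = 17.7 μM⁻¹·s⁻¹.

17.7 μM⁻¹·s⁻¹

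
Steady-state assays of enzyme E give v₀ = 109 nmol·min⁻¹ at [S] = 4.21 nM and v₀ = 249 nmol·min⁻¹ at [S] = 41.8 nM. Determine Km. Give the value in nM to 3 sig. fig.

7.02 nM

In reciprocal form, 1/v = (Km/Vmax)·(1/[S]) + 1/Vmax. The two points give (1/[S], 1/v) = (0.2375, 0.009174) and (0.02392, 0.004016).
Slope = (0.009174 − 0.004016)/(0.2375 − 0.02392) = 0.02415; intercept = 0.009174 − 0.02415×0.2375 = 0.003438.
Vmax = 1/intercept = 291 nmol·min⁻¹; Km = slope × Vmax = 0.02415 × 291 = 7.02 nM.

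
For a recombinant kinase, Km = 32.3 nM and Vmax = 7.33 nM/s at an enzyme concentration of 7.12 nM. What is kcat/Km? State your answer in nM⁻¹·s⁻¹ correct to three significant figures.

0.0319 nM⁻¹·s⁻¹

kcat = Vmax/[E]total = 7.33/7.12 = 1.03 s⁻¹.
kcat/Km = 1.03/32.3 = 0.0319 nM⁻¹·s⁻¹.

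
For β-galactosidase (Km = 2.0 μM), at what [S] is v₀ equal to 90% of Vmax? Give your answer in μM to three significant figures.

v/Vmax = [S]/(Km+[S]) = 0.9, so [S] = Km·0.9/(1 − 0.9) = 2.0 × 9.000.
[S] = 18.0 μM.

18.0 μM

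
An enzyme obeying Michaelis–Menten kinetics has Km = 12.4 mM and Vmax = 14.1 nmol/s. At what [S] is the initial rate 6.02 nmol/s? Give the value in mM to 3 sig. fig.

9.24 mM

Rearranging v = Vmax[S]/(Km+[S]) gives [S] = Km·v/(Vmax − v).
[S] = 12.4 × 6.02 / (14.1 − 6.02) = 74.65/8.080 = 9.24 mM.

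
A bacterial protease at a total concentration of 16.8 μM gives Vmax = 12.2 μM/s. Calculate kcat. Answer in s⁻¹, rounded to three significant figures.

0.726 s⁻¹

kcat = Vmax/[E]total = 12.2 μM/s / 16.8 μM = 0.726 s⁻¹.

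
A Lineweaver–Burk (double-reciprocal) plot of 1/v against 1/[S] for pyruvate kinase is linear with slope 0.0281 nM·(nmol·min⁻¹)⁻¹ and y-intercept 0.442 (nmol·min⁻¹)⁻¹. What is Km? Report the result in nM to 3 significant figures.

0.0636 nM

y-intercept = 1/Vmax ⇒ Vmax = 2.26 nmol·min⁻¹; slope = Km/Vmax ⇒ Km = slope × Vmax.
Km = 0.0281 × 2.26 = 0.0636 nM.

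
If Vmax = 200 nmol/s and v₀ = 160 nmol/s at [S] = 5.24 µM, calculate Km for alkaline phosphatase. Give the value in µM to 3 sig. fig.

v/Vmax = 160/200 = 0.8000 = [S]/(Km+[S]).
So Km + [S] = [S]/0.8000 = 6.550 µM, giving Km = 6.550 − 5.24 = 1.31 µM.

1.31 µM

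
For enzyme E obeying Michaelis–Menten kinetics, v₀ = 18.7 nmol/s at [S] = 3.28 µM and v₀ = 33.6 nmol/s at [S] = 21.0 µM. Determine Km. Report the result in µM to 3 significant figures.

From v = Vmax[S]/(Km+[S]), each point gives Vmax = v(Km+[S])/[S].
Equating: 18.7(Km+3.28)/3.28 = 33.6(Km+21.0)/21.0.
5.701·Km + 18.7 = 1.600·Km + 33.6, so (5.701 − 1.600)·Km = 33.6 − 18.7.
Km = 14.90/4.101 = 3.63 µM; then Vmax = 18.7(3.63+3.28)/3.28 = 39.4 nmol/s.

3.63 µM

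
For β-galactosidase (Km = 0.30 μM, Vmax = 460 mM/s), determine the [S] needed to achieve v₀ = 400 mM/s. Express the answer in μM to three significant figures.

Rearranging v = Vmax[S]/(Km+[S]) gives [S] = Km·v/(Vmax − v).
[S] = 0.30 × 400 / (460 − 400) = 120.0/60.00 = 2.00 μM.

2.00 μM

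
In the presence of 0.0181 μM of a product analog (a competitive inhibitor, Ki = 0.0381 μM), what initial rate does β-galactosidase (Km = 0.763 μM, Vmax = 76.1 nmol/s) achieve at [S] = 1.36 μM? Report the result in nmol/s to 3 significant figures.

With α = 1 + [I]/Ki = 1 + 0.0181/0.0381 = 1.475, the competitive rate law is v = Vmax[S] / (αKm + [S]).
v = 76.1×1.36 / (1.475×0.763 + 1.36) = 103.5/2.485 = 41.6 nmol/s.

41.6 nmol/s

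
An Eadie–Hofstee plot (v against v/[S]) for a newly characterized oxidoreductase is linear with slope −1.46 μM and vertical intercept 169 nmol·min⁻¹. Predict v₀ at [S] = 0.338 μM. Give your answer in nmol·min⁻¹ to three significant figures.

31.8 nmol·min⁻¹

In the Eadie–Hofstee form v = Vmax − Km·(v/[S]), the slope is −Km and the intercept is Vmax, so Km = 1.46 μM and Vmax = 169 nmol·min⁻¹.
v = 169 × 0.338/(1.46 + 0.338) = 31.8 nmol·min⁻¹.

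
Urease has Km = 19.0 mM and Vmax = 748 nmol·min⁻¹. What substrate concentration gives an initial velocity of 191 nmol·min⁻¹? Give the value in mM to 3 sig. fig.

Rearranging v = Vmax[S]/(Km+[S]) gives [S] = Km·v/(Vmax − v).
[S] = 19.0 × 191 / (748 − 191) = 3629/557.0 = 6.52 mM.

6.52 mM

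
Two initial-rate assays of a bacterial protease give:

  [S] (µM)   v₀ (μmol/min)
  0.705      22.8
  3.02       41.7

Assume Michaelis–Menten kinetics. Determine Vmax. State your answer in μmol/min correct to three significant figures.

55.8 μmol/min

In reciprocal form, 1/v = (Km/Vmax)·(1/[S]) + 1/Vmax. The two points give (1/[S], 1/v) = (1.418, 0.04386) and (0.3311, 0.02398).
Slope = (0.04386 − 0.02398)/(1.418 − 0.3311) = 0.01828; intercept = 0.04386 − 0.01828×1.418 = 0.01793.
Vmax = 1/intercept = 55.8 μmol/min; Km = slope × Vmax = 0.01828 × 55.8 = 1.02 µM.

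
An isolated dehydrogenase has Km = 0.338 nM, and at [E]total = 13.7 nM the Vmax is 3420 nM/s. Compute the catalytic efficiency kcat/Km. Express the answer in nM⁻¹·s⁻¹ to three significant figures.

kcat = Vmax/[E]total = 3420/13.7 = 250 s⁻¹.
kcat/Km = 250/0.338 = 739 nM⁻¹·s⁻¹.

739 nM⁻¹·s⁻¹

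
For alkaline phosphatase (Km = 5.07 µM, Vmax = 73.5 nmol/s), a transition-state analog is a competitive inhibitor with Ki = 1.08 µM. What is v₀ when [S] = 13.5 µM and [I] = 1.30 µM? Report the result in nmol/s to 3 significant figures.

40.2 nmol/s

With α = 1 + [I]/Ki = 1 + 1.30/1.08 = 2.204, the competitive rate law is v = Vmax[S] / (αKm + [S]).
v = 73.5×13.5 / (2.204×5.07 + 13.5) = 992.2/24.67 = 40.2 nmol/s.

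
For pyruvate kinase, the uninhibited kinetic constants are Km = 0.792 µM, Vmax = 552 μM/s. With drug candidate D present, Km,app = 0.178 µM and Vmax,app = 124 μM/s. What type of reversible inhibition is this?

Both Km and Vmax decrease by the same factor (~4.45-fold) — characteristic of uncompetitive inhibition.

uncompetitive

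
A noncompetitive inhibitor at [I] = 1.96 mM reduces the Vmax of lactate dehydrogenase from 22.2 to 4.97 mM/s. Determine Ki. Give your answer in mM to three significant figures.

0.565 mM

Noncompetitive: Vmax,app = Vmax/α with α = 1 + [I]/Ki.
α = Vmax/Vmax,app = 22.2/4.97 = 4.467.
Ki = [I]/(α − 1) = 1.96/3.467 = 0.565 mM.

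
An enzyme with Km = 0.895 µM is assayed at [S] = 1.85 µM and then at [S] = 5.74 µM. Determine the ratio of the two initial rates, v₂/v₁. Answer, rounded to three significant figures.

The fractional saturations are [S]/(Km+[S]) = 1.85/2.745 = 0.6740 and 5.74/6.635 = 0.8651.
v₂/v₁ is just their ratio: 0.8651/0.6740 = 1.28.

1.28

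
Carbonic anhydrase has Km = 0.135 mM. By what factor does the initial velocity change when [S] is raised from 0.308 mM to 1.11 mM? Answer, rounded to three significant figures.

The fractional saturations are [S]/(Km+[S]) = 0.308/0.4430 = 0.6953 and 1.11/1.245 = 0.8916.
v₂/v₁ is just their ratio: 0.8916/0.6953 = 1.28.

1.28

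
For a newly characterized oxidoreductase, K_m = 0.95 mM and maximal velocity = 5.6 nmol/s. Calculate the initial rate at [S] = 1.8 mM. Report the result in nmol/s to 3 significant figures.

[S]/(Km+[S]) = 1.8/2.750 = 0.6545, the fractional saturation.
v = 0.6545 × Vmax = 0.6545 × 5.6 = 3.67 nmol/s.

3.67 nmol/s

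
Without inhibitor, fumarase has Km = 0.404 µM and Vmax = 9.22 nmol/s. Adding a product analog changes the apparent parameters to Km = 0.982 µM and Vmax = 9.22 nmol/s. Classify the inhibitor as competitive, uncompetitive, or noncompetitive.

competitive

Km increases (0.404 → 0.982 µM) while Vmax is unchanged — the hallmark of competitive inhibition.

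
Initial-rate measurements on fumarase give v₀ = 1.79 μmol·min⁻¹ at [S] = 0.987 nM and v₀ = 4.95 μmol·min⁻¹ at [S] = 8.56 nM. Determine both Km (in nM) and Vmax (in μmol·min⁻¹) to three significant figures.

Km = 2.56 nM; Vmax = 6.43 μmol·min⁻¹

In reciprocal form, 1/v = (Km/Vmax)·(1/[S]) + 1/Vmax. The two points give (1/[S], 1/v) = (1.013, 0.5587) and (0.1168, 0.2020).
Slope = (0.5587 − 0.2020)/(1.013 − 0.1168) = 0.3979; intercept = 0.5587 − 0.3979×1.013 = 0.1555.
Vmax = 1/intercept = 6.43 μmol·min⁻¹; Km = slope × Vmax = 0.3979 × 6.43 = 2.56 nM.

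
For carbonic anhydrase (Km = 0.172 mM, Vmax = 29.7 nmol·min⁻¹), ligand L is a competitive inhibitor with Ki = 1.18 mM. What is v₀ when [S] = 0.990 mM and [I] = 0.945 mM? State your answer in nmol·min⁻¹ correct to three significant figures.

With α = 1 + [I]/Ki = 1 + 0.945/1.18 = 1.801, the competitive rate law is v = Vmax[S] / (αKm + [S]).
v = 29.7×0.990 / (1.801×0.172 + 0.990) = 29.40/1.300 = 22.6 nmol·min⁻¹.

22.6 nmol·min⁻¹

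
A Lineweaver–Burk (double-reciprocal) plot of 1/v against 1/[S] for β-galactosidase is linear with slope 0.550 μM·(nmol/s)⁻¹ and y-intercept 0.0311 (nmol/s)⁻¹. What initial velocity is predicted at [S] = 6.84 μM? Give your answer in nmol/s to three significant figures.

The y-intercept is 1/Vmax, so Vmax = 1/0.0311 = 32.2 nmol/s.
The slope is Km/Vmax, so Km = 0.550 × 32.2 = 17.7 μM.
Then v = 32.2 × 6.84/(17.7 + 6.84) = 8.97 nmol/s.

8.97 nmol/s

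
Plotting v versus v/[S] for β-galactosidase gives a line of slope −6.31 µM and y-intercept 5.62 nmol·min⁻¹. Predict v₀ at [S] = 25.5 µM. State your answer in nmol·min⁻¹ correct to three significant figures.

4.51 nmol·min⁻¹

In the Eadie–Hofstee form v = Vmax − Km·(v/[S]), the slope is −Km and the intercept is Vmax, so Km = 6.31 µM and Vmax = 5.62 nmol·min⁻¹.
v = 5.62 × 25.5/(6.31 + 25.5) = 4.51 nmol·min⁻¹.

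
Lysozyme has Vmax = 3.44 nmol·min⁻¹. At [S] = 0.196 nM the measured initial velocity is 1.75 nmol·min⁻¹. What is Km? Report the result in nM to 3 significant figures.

v/Vmax = 1.75/3.44 = 0.5087 = [S]/(Km+[S]).
So Km + [S] = [S]/0.5087 = 0.3853 nM, giving Km = 0.3853 − 0.196 = 0.189 nM.

0.189 nM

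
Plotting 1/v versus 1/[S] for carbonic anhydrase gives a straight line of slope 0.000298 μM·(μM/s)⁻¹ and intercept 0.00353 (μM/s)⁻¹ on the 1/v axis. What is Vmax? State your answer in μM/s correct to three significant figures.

283 μM/s

The y-intercept of a Lineweaver–Burk plot equals 1/Vmax, so Vmax = 1/0.00353 = 283 μM/s.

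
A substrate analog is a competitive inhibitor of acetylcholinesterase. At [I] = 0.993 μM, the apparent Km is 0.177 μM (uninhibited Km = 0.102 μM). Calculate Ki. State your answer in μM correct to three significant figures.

Competitive: Km,app = α·Km with α = 1 + [I]/Ki.
α = Km,app/Km = 0.177/0.102 = 1.735.
Since α = 1 + [I]/Ki, [I]/Ki = 1.735 − 1 = 0.7353 and Ki = 0.993/0.7353 = 1.35 μM.

1.35 μM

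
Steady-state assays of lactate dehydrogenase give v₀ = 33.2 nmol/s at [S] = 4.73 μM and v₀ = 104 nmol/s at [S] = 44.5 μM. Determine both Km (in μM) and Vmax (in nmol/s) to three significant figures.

Km = 15.1 μM; Vmax = 139 nmol/s

From v = Vmax[S]/(Km+[S]), each point gives Vmax = v(Km+[S])/[S].
Equating: 33.2(Km+4.73)/4.73 = 104(Km+44.5)/44.5.
7.019·Km + 33.2 = 2.337·Km + 104, so (7.019 − 2.337)·Km = 104 − 33.2.
Km = 70.80/4.682 = 15.1 μM; then Vmax = 33.2(15.1+4.73)/4.73 = 139 nmol/s.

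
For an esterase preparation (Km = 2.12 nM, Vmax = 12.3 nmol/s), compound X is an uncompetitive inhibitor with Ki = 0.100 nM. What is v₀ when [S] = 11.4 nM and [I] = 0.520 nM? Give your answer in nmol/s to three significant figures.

α = 1 + [I]/Ki = 1 + 0.520/0.100 = 6.200.
For an uncompetitive inhibitor, both parameters are divided by α, giving Vmax/α and Km/α: Km,app = 0.342 nM, Vmax,app = 1.98 nmol/s.
v = Vmax,app·[S]/(Km,app + [S]) = 1.98 × 11.4/(0.342 + 11.4) = 1.93 nmol/s.

1.93 nmol/s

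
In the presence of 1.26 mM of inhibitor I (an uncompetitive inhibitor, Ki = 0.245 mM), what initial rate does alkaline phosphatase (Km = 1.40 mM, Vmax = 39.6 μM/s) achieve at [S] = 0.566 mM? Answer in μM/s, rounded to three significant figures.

4.60 μM/s

α = 1 + [I]/Ki = 1 + 1.26/0.245 = 6.143.
For an uncompetitive inhibitor, both parameters are divided by α, giving Vmax/α and Km/α: Km,app = 0.228 mM, Vmax,app = 6.45 μM/s.
v = Vmax,app·[S]/(Km,app + [S]) = 6.45 × 0.566/(0.228 + 0.566) = 4.60 μM/s.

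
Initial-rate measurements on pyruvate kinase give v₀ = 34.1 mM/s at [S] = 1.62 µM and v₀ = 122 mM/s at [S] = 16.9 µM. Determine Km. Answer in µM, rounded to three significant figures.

6.36 µM

From v = Vmax[S]/(Km+[S]), each point gives Vmax = v(Km+[S])/[S].
Equating: 34.1(Km+1.62)/1.62 = 122(Km+16.9)/16.9.
21.05·Km + 34.1 = 7.219·Km + 122, so (21.05 − 7.219)·Km = 122 − 34.1.
Km = 87.90/13.83 = 6.36 µM; then Vmax = 34.1(6.36+1.62)/1.62 = 168 mM/s.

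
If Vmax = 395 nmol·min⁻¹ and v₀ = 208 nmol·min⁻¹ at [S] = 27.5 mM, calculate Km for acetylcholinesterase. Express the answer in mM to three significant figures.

From v = Vmax[S]/(Km+[S]), Km = [S](Vmax − v)/v.
Km = 27.5 × (395 − 208) / 208 = 5142/208 = 24.7 mM.

24.7 mM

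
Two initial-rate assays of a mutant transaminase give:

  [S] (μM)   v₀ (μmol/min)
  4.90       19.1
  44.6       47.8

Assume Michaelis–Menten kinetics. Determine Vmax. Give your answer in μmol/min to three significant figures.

58.7 μmol/min

In reciprocal form, 1/v = (Km/Vmax)·(1/[S]) + 1/Vmax. The two points give (1/[S], 1/v) = (0.2041, 0.05236) and (0.02242, 0.02092).
Slope = (0.05236 − 0.02092)/(0.2041 − 0.02242) = 0.1730; intercept = 0.05236 − 0.1730×0.2041 = 0.01704.
Vmax = 1/intercept = 58.7 μmol/min; Km = slope × Vmax = 0.1730 × 58.7 = 10.2 μM.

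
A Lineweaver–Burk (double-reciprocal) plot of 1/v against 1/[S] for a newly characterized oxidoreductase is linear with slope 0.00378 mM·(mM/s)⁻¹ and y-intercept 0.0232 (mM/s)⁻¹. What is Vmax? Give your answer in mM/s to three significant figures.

43.1 mM/s

The y-intercept of a Lineweaver–Burk plot equals 1/Vmax, so Vmax = 1/0.0232 = 43.1 mM/s.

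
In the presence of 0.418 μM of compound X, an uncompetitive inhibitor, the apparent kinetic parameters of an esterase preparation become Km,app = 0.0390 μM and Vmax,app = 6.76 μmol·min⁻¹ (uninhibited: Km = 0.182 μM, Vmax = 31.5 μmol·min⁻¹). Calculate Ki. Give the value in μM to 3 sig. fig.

Uncompetitive: Vmax,app = Vmax/α (and Km,app = Km/α) with α = 1 + [I]/Ki.
α = Vmax/Vmax,app = 31.5/6.76 = 4.660.
Since α = 1 + [I]/Ki, [I]/Ki = 4.660 − 1 = 3.660 and Ki = 0.418/3.660 = 0.114 μM.

0.114 μM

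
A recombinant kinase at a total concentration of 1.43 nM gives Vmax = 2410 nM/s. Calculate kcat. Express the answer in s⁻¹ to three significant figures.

1690 s⁻¹

kcat = Vmax/[E]total = 2410 nM/s / 1.43 nM = 1690 s⁻¹.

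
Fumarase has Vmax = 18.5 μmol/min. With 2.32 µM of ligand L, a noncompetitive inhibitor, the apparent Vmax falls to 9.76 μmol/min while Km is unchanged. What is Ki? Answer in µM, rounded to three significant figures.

Noncompetitive: Vmax,app = Vmax/α with α = 1 + [I]/Ki.
α = Vmax/Vmax,app = 18.5/9.76 = 1.895.
Since α = 1 + [I]/Ki, [I]/Ki = 1.895 − 1 = 0.8955 and Ki = 2.32/0.8955 = 2.59 µM.

2.59 µM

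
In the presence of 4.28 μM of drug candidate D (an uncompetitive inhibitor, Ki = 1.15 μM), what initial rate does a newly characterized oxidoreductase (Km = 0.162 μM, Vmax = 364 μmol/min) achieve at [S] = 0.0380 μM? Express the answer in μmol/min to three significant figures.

With α = 1 + [I]/Ki = 1 + 4.28/1.15 = 4.722, the uncompetitive rate law is v = (Vmax/α)·[S] / (Km/α + [S]).
v = (364/4.722)×0.0380 / (0.162/4.722 + 0.0380) = 2.929/0.07231 = 40.5 μmol/min.

40.5 μmol/min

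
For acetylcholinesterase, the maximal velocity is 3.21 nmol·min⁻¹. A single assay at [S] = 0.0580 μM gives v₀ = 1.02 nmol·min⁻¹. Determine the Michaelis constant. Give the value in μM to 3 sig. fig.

From v = Vmax[S]/(Km+[S]), Km = [S](Vmax − v)/v.
Km = 0.0580 × (3.21 − 1.02) / 1.02 = 0.1270/1.02 = 0.125 μM.

0.125 μM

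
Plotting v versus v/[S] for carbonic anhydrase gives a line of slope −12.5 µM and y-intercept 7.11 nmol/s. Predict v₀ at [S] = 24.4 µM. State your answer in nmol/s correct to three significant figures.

In the Eadie–Hofstee form v = Vmax − Km·(v/[S]), the slope is −Km and the intercept is Vmax, so Km = 12.5 µM and Vmax = 7.11 nmol/s.
v = 7.11 × 24.4/(12.5 + 24.4) = 4.70 nmol/s.

4.70 nmol/s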